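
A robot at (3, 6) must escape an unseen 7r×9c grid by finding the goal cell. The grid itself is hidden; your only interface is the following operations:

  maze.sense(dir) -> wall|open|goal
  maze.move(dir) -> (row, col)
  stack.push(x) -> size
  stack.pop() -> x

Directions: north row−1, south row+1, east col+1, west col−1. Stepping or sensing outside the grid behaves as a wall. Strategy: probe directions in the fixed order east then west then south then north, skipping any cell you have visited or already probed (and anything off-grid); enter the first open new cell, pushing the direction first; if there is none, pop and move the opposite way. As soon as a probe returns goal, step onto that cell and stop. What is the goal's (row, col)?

Now I run maze.sense passing east, and see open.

I use stack.push passing east, and see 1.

Invoking maze.move passing east, yielding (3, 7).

Using maze.sense passing east, — result: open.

I invoke stack.push passing east, and get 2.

I run maze.move passing east, which returns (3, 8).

I try maze.sense passing south, yielding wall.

I run maze.sense passing north, and get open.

Next I call stack.push passing north, which returns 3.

Using maze.move passing north, — result: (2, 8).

Now I run maze.sense passing west, yielding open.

Using stack.push passing west, yielding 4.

Next I call maze.move passing west, and observe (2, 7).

Then maze.sense passing west, and see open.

Invoking stack.push passing west, → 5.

I use maze.move passing west, and see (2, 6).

Now I run maze.sense passing west, : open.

I invoke stack.push passing west, : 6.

I try maze.move passing west, and get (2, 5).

I run maze.sense passing west, giving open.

I invoke stack.push passing west, — result: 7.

I invoke maze.move passing west, → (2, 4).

I invoke maze.sense passing west, : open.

Invoking stack.push passing west, yielding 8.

Next I call maze.move passing west, yielding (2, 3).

Next I call maze.sense passing west, : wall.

Invoking maze.sense passing south, and get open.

Now I run stack.push passing south, and observe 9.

Using maze.move passing south, and see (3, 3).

I run maze.sense passing east, and observe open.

I try stack.push passing east, yielding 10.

I run maze.move passing east, — result: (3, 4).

I call maze.sense passing east, and observe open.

Using stack.push passing east, → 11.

Using maze.move passing east, giving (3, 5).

Then maze.sense passing south, yielding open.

Then stack.push passing south, → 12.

Now I run maze.move passing south, — result: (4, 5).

Next I call maze.sense passing east, and observe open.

I use stack.push passing east, — result: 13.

I use maze.move passing east, which returns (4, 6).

I invoke maze.sense passing east, and see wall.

Using maze.sense passing south, : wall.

I use stack.pop(), yielding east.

I run maze.move passing west, and see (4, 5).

I invoke maze.sense passing west, and get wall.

I call maze.sense passing south, — result: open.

I call stack.push passing south, giving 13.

Using maze.move passing south, : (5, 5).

Invoking maze.sense passing west, giving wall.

Now I run maze.sense passing south, and observe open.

Invoking stack.push passing south, and see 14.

Now I run maze.move passing south, — result: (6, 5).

Using maze.sense passing east, and see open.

I use stack.push passing east, giving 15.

Calling maze.move passing east, — result: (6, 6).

Calling maze.sense passing east, : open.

I use stack.push passing east, yielding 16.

Then maze.move passing east, which returns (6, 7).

I call maze.sense passing east, giving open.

Calling stack.push passing east, and get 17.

I run maze.move passing east, — result: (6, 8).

I run maze.sense passing north, and get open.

Then stack.push passing north, and see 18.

Then maze.move passing north, giving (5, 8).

Next I call maze.sense passing west, yielding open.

Now I run stack.push passing west, which returns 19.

Calling maze.move passing west, and observe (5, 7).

Invoking stack.pop, and get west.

Using maze.move passing east, giving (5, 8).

I use stack.pop, → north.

I run maze.move passing south, — result: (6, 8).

Next I call stack.pop, which returns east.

Next I call maze.move passing west, : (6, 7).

Next I call stack.pop(), : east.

Then maze.move passing west, which returns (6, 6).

Invoking stack.pop, giving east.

Now I run maze.move passing west, giving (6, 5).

Using maze.sense passing west, giving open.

I invoke stack.push passing west, giving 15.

Using maze.move passing west, and see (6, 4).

I run maze.sense passing west, and get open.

I use stack.push passing west, yielding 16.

I use maze.move passing west, giving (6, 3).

I call maze.sense passing west, and see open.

Invoking stack.push passing west, giving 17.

I call maze.move passing west, : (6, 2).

I run maze.sense passing west, : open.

I use stack.push passing west, giving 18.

I call maze.move passing west, yielding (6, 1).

Using maze.sense passing west, and get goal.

Then maze.move passing west, and get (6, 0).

Answer: (6, 0)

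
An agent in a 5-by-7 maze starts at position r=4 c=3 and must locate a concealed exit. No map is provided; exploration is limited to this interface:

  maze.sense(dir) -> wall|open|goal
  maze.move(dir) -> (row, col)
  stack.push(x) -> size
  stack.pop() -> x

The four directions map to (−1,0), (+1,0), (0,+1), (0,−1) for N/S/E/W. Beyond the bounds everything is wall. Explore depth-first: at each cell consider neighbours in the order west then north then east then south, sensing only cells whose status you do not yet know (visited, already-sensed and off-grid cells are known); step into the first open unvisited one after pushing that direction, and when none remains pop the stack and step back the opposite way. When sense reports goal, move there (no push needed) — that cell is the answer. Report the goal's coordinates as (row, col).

;; 1. maze.sense(dir: west) ~> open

;; 2. stack.push(x: west) ~> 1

;; 3. maze.move(dir: west) ~> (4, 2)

;; 4. maze.sense(dir: west) ~> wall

;; 5. maze.sense(dir: north) ~> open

;; 6. stack.push(x: north) ~> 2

;; 7. maze.move(dir: north) ~> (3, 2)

;; 8. maze.sense(dir: west) ~> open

;; 9. stack.push(x: west) ~> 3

;; 10. maze.move(dir: west) ~> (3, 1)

;; 11. maze.sense(dir: west) ~> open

;; 12. stack.push(x: west) ~> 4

;; 13. maze.move(dir: west) ~> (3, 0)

;; 14. maze.sense(dir: north) ~> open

;; 15. stack.push(x: north) ~> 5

;; 16. maze.move(dir: north) ~> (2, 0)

;; 17. maze.sense(dir: north) ~> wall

;; 18. maze.sense(dir: east) ~> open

;; 19. stack.push(x: east) ~> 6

;; 20. maze.move(dir: east) ~> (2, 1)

;; 21. maze.sense(dir: north) ~> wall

;; 22. maze.sense(dir: east) ~> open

;; 23. stack.push(x: east) ~> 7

;; 24. maze.move(dir: east) ~> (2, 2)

;; 25. maze.sense(dir: north) ~> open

;; 26. stack.push(x: north) ~> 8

;; 27. maze.move(dir: north) ~> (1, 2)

;; 28. maze.sense(dir: north) ~> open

;; 29. stack.push(x: north) ~> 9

;; 30. maze.move(dir: north) ~> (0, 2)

;; 31. maze.sense(dir: west) ~> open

;; 32. stack.push(x: west) ~> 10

;; 33. maze.move(dir: west) ~> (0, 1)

;; 34. maze.sense(dir: west) ~> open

;; 35. stack.push(x: west) ~> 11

;; 36. maze.move(dir: west) ~> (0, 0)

;; 37. stack.pop() ~> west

;; 38. maze.move(dir: east) ~> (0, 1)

;; 39. stack.pop() ~> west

;; 40. maze.move(dir: east) ~> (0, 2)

;; 41. maze.sense(dir: east) ~> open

;; 42. stack.push(x: east) ~> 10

;; 43. maze.move(dir: east) ~> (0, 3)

;; 44. maze.sense(dir: east) ~> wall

;; 45. maze.sense(dir: south) ~> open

;; 46. stack.push(x: south) ~> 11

;; 47. maze.move(dir: south) ~> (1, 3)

;; 48. maze.sense(dir: east) ~> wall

;; 49. maze.sense(dir: south) ~> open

;; 50. stack.push(x: south) ~> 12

;; 51. maze.move(dir: south) ~> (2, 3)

;; 52. maze.sense(dir: east) ~> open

;; 53. stack.push(x: east) ~> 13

;; 54. maze.move(dir: east) ~> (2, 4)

;; 55. maze.sense(dir: east) ~> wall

;; 56. maze.sense(dir: south) ~> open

;; 57. stack.push(x: south) ~> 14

;; 58. maze.move(dir: south) ~> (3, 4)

;; 59. maze.sense(dir: west) ~> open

;; 60. stack.push(x: west) ~> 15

;; 61. maze.move(dir: west) ~> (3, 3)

;; 62. stack.pop() ~> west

;; 63. maze.move(dir: east) ~> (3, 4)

;; 64. maze.sense(dir: east) ~> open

;; 65. stack.push(x: east) ~> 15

;; 66. maze.move(dir: east) ~> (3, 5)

;; 67. maze.sense(dir: east) ~> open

;; 68. stack.push(x: east) ~> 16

;; 69. maze.move(dir: east) ~> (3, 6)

;; 70. maze.sense(dir: north) ~> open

;; 71. stack.push(x: north) ~> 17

;; 72. maze.move(dir: north) ~> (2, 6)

;; 73. maze.sense(dir: north) ~> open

;; 74. stack.push(x: north) ~> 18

;; 75. maze.move(dir: north) ~> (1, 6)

;; 76. maze.sense(dir: west) ~> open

;; 77. stack.push(x: west) ~> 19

;; 78. maze.move(dir: west) ~> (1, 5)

;; 79. maze.sense(dir: north) ~> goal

;; 80. maze.move(dir: north) ~> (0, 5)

Answer: (0, 5)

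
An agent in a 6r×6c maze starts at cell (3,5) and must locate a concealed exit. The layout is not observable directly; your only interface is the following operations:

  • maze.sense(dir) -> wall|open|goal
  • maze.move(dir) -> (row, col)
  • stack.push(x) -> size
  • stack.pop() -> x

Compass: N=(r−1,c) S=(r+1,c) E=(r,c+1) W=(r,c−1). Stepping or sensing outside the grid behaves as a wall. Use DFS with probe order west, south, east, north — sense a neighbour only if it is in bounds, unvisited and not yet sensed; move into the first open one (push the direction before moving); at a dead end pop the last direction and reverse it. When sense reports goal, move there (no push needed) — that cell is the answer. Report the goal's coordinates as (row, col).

==> maze.sense(dir='west')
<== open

==> stack.push(x='west')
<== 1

==> maze.move(dir='west')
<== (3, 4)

==> maze.sense(dir='west')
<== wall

==> maze.sense(dir='south')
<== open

==> stack.push(x='south')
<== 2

==> maze.move(dir='south')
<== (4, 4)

==> maze.sense(dir='west')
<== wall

==> maze.sense(dir='south')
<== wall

==> maze.sense(dir='east')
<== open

==> stack.push(x='east')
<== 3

==> maze.move(dir='east')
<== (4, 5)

==> maze.sense(dir='south')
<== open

==> stack.push(x='south')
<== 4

==> maze.move(dir='south')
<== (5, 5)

==> stack.pop()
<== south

==> maze.move(dir='north')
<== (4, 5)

==> stack.pop()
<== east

==> maze.move(dir='west')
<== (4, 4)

==> stack.pop()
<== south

==> maze.move(dir='north')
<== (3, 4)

==> maze.sense(dir='north')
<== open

==> stack.push(x='north')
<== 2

==> maze.move(dir='north')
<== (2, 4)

==> maze.sense(dir='west')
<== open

==> stack.push(x='west')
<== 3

==> maze.move(dir='west')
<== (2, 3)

==> maze.sense(dir='west')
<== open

==> stack.push(x='west')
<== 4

==> maze.move(dir='west')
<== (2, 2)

==> maze.sense(dir='west')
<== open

==> stack.push(x='west')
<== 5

==> maze.move(dir='west')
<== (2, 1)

==> maze.sense(dir='west')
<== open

==> stack.push(x='west')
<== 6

==> maze.move(dir='west')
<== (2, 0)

==> maze.sense(dir='south')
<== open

==> stack.push(x='south')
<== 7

==> maze.move(dir='south')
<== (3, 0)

==> maze.sense(dir='south')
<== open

==> stack.push(x='south')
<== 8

==> maze.move(dir='south')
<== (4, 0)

==> maze.sense(dir='south')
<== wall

==> maze.sense(dir='east')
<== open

==> stack.push(x='east')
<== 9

==> maze.move(dir='east')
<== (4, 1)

==> maze.sense(dir='south')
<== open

==> stack.push(x='south')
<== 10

==> maze.move(dir='south')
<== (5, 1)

==> maze.sense(dir='east')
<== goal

==> maze.move(dir='east')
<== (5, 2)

Answer: (5, 2)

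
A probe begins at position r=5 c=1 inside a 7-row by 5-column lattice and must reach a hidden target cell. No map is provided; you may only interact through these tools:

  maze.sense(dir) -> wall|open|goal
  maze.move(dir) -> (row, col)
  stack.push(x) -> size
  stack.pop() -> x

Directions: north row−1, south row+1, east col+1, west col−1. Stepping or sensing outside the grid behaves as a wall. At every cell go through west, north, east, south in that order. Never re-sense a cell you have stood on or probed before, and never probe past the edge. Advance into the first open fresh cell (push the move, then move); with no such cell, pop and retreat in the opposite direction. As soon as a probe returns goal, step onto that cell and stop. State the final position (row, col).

> maze.sense dir='west'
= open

> stack.push x='west'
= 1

> maze.move dir='west'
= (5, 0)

> maze.sense dir='north'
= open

> stack.push x='north'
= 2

> maze.move dir='north'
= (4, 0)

> maze.sense dir='north'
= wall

> maze.sense dir='east'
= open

> stack.push x='east'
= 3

> maze.move dir='east'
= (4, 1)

> maze.sense dir='north'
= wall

> maze.sense dir='east'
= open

> stack.push x='east'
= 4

> maze.move dir='east'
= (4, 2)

> maze.sense dir='north'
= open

> stack.push x='north'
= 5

> maze.move dir='north'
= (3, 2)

> maze.sense dir='north'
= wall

> maze.sense dir='east'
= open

> stack.push x='east'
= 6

> maze.move dir='east'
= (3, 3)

> maze.sense dir='north'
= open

> stack.push x='north'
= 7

> maze.move dir='north'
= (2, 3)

> maze.sense dir='north'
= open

> stack.push x='north'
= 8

> maze.move dir='north'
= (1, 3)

> maze.sense dir='west'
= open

> stack.push x='west'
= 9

> maze.move dir='west'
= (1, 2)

> maze.sense dir='west'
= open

> stack.push x='west'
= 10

> maze.move dir='west'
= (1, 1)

> maze.sense dir='west'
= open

> stack.push x='west'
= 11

> maze.move dir='west'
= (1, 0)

> maze.sense dir='north'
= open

> stack.push x='north'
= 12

> maze.move dir='north'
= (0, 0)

> maze.sense dir='east'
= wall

> stack.pop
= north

> maze.move dir='south'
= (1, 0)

> maze.sense dir='south'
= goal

> maze.move dir='south'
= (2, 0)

Answer: (2, 0)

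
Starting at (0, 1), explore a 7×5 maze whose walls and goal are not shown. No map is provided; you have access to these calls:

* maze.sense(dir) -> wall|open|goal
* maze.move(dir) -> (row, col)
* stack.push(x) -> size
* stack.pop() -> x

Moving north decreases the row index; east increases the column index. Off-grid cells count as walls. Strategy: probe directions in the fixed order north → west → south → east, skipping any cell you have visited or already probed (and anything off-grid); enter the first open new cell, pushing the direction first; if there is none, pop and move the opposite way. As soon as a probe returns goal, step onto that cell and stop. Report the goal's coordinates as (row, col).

·→ sense(west)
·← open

·→ push(west)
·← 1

·→ move(west)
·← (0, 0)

·→ sense(south)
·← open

·→ push(south)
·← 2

·→ move(south)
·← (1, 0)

·→ sense(south)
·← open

·→ push(south)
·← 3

·→ move(south)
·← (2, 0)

·→ sense(south)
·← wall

·→ sense(east)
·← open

·→ push(east)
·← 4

·→ move(east)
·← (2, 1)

·→ sense(north)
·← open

·→ push(north)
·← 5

·→ move(north)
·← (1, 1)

·→ sense(east)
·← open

·→ push(east)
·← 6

·→ move(east)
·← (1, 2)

·→ sense(north)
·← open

·→ push(north)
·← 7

·→ move(north)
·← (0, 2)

·→ sense(east)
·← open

·→ push(east)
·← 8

·→ move(east)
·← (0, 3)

·→ sense(south)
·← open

·→ push(south)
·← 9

·→ move(south)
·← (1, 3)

·→ sense(south)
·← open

·→ push(south)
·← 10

·→ move(south)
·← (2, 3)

·→ sense(west)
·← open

·→ push(west)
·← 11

·→ move(west)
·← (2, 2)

·→ sense(south)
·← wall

·→ pop()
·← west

·→ move(east)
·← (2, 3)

·→ sense(south)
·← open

·→ push(south)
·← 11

·→ move(south)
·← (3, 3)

·→ sense(south)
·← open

·→ push(south)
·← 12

·→ move(south)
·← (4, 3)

·→ sense(west)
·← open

·→ push(west)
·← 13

·→ move(west)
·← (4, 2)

·→ sense(west)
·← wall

·→ sense(south)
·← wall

·→ pop()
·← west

·→ move(east)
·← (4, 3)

·→ sense(south)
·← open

·→ push(south)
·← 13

·→ move(south)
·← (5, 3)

·→ sense(south)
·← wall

·→ sense(east)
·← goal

·→ move(east)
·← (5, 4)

Answer: (5, 4)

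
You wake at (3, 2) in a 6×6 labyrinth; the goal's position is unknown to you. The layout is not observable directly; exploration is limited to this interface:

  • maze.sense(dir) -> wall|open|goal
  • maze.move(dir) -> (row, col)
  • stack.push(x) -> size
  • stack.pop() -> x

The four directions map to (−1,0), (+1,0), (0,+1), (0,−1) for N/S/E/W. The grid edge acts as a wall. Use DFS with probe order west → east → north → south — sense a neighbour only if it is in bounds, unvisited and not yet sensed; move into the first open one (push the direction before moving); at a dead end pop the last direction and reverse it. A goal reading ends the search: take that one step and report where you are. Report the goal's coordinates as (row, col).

Step: sense[west]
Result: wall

Step: sense[east]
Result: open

Step: push[east]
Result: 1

Step: move[east]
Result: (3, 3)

Step: sense[east]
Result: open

Step: push[east]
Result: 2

Step: move[east]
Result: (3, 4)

Step: sense[east]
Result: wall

Step: sense[north]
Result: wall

Step: sense[south]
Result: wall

Step: pop[]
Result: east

Step: move[west]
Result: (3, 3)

Step: sense[north]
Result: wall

Step: sense[south]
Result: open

Step: push[south]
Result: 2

Step: move[south]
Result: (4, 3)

Step: sense[west]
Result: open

Step: push[west]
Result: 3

Step: move[west]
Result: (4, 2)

Step: sense[west]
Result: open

Step: push[west]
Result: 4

Step: move[west]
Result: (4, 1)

Step: sense[west]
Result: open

Step: push[west]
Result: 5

Step: move[west]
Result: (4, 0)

Step: sense[north]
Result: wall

Step: sense[south]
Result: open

Step: push[south]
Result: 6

Step: move[south]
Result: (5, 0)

Step: sense[east]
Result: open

Step: push[east]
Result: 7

Step: move[east]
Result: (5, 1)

Step: sense[east]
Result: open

Step: push[east]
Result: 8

Step: move[east]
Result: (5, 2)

Step: sense[east]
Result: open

Step: push[east]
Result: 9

Step: move[east]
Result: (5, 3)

Step: sense[east]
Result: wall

Step: pop[]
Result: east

Step: move[west]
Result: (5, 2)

Step: pop[]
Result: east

Step: move[west]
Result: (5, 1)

Step: pop[]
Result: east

Step: move[west]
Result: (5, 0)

Step: pop[]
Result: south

Step: move[north]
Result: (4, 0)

Step: pop[]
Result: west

Step: move[east]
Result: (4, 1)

Step: pop[]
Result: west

Step: move[east]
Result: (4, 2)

Step: pop[]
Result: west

Step: move[east]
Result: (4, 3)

Step: pop[]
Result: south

Step: move[north]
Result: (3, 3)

Step: pop[]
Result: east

Step: move[west]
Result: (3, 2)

Step: sense[north]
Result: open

Step: push[north]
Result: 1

Step: move[north]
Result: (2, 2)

Step: sense[west]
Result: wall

Step: sense[north]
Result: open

Step: push[north]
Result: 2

Step: move[north]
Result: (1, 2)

Step: sense[west]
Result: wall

Step: sense[east]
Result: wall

Step: sense[north]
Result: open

Step: push[north]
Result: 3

Step: move[north]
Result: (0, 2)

Step: sense[west]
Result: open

Step: push[west]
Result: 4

Step: move[west]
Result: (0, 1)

Step: sense[west]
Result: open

Step: push[west]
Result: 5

Step: move[west]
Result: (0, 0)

Step: sense[south]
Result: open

Step: push[south]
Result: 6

Step: move[south]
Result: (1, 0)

Step: sense[south]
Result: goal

Step: move[south]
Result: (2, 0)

Answer: (2, 0)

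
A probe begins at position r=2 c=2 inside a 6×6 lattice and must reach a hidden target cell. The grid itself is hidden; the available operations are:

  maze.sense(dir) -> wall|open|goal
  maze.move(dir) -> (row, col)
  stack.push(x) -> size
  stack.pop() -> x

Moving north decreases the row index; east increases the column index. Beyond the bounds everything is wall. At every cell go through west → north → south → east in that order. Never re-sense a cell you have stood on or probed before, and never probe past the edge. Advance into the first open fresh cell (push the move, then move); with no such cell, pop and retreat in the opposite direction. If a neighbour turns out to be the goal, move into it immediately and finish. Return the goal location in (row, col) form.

>> sense(dir→west)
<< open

>> push(x→west)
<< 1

>> move(dir→west)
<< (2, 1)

>> sense(dir→west)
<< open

>> push(x→west)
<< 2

>> move(dir→west)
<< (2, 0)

>> sense(dir→north)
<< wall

>> sense(dir→south)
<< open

>> push(x→south)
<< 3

>> move(dir→south)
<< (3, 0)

>> sense(dir→south)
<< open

>> push(x→south)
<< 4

>> move(dir→south)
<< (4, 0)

>> sense(dir→south)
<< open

>> push(x→south)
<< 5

>> move(dir→south)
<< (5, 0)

>> sense(dir→east)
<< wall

>> pop()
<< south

>> move(dir→north)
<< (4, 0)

>> sense(dir→east)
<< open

>> push(x→east)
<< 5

>> move(dir→east)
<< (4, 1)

>> sense(dir→north)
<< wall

>> sense(dir→east)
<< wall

>> pop()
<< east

>> move(dir→west)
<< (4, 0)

>> pop()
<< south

>> move(dir→north)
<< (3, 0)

>> pop()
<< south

>> move(dir→north)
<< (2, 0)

>> pop()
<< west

>> move(dir→east)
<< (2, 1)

>> sense(dir→north)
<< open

>> push(x→north)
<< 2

>> move(dir→north)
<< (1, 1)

>> sense(dir→north)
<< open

>> push(x→north)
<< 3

>> move(dir→north)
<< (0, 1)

>> sense(dir→west)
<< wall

>> sense(dir→east)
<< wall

>> pop()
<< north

>> move(dir→south)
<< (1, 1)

>> sense(dir→east)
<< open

>> push(x→east)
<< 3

>> move(dir→east)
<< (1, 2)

>> sense(dir→east)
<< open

>> push(x→east)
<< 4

>> move(dir→east)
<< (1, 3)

>> sense(dir→north)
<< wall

>> sense(dir→south)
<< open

>> push(x→south)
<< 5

>> move(dir→south)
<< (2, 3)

>> sense(dir→south)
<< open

>> push(x→south)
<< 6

>> move(dir→south)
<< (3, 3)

>> sense(dir→west)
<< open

>> push(x→west)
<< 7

>> move(dir→west)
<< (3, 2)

>> pop()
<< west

>> move(dir→east)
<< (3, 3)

>> sense(dir→south)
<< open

>> push(x→south)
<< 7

>> move(dir→south)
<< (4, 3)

>> sense(dir→south)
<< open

>> push(x→south)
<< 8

>> move(dir→south)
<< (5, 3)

>> sense(dir→west)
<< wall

>> sense(dir→east)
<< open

>> push(x→east)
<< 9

>> move(dir→east)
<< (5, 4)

>> sense(dir→north)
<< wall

>> sense(dir→east)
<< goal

>> move(dir→east)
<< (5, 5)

Answer: (5, 5)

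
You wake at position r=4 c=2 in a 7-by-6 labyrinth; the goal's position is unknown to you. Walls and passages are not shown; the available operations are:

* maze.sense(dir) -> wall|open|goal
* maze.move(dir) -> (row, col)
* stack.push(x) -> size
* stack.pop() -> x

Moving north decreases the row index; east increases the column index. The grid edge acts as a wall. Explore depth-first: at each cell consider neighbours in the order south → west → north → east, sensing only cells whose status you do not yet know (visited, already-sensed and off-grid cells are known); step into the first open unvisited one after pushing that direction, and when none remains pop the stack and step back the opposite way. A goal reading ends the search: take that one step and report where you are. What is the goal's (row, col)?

·→ maze.sense(dir='south')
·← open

·→ stack.push(x='south')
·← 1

·→ maze.move(dir='south')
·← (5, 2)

·→ maze.sense(dir='south')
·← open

·→ stack.push(x='south')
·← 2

·→ maze.move(dir='south')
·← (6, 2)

·→ maze.sense(dir='west')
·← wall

·→ maze.sense(dir='east')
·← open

·→ stack.push(x='east')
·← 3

·→ maze.move(dir='east')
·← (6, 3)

·→ maze.sense(dir='north')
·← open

·→ stack.push(x='north')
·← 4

·→ maze.move(dir='north')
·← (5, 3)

·→ maze.sense(dir='north')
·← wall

·→ maze.sense(dir='east')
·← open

·→ stack.push(x='east')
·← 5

·→ maze.move(dir='east')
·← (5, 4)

·→ maze.sense(dir='south')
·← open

·→ stack.push(x='south')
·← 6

·→ maze.move(dir='south')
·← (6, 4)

·→ maze.sense(dir='east')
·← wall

·→ stack.pop()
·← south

·→ maze.move(dir='north')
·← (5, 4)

·→ maze.sense(dir='north')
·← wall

·→ maze.sense(dir='east')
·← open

·→ stack.push(x='east')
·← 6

·→ maze.move(dir='east')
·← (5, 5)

·→ maze.sense(dir='north')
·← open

·→ stack.push(x='north')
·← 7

·→ maze.move(dir='north')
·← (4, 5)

·→ maze.sense(dir='north')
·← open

·→ stack.push(x='north')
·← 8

·→ maze.move(dir='north')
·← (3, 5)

·→ maze.sense(dir='west')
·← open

·→ stack.push(x='west')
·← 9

·→ maze.move(dir='west')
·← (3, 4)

·→ maze.sense(dir='west')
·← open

·→ stack.push(x='west')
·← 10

·→ maze.move(dir='west')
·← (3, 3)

·→ maze.sense(dir='west')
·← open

·→ stack.push(x='west')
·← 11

·→ maze.move(dir='west')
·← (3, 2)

·→ maze.sense(dir='west')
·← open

·→ stack.push(x='west')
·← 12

·→ maze.move(dir='west')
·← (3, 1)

·→ maze.sense(dir='south')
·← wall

·→ maze.sense(dir='west')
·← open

·→ stack.push(x='west')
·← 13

·→ maze.move(dir='west')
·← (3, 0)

·→ maze.sense(dir='south')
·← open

·→ stack.push(x='south')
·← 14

·→ maze.move(dir='south')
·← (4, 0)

·→ maze.sense(dir='south')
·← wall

·→ stack.pop()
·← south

·→ maze.move(dir='north')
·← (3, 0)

·→ maze.sense(dir='north')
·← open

·→ stack.push(x='north')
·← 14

·→ maze.move(dir='north')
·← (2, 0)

·→ maze.sense(dir='north')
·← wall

·→ maze.sense(dir='east')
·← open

·→ stack.push(x='east')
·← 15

·→ maze.move(dir='east')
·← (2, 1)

·→ maze.sense(dir='north')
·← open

·→ stack.push(x='north')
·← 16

·→ maze.move(dir='north')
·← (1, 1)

·→ maze.sense(dir='north')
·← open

·→ stack.push(x='north')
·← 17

·→ maze.move(dir='north')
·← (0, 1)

·→ maze.sense(dir='west')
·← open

·→ stack.push(x='west')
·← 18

·→ maze.move(dir='west')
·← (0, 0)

·→ stack.pop()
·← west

·→ maze.move(dir='east')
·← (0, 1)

·→ maze.sense(dir='east')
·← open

·→ stack.push(x='east')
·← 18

·→ maze.move(dir='east')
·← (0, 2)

·→ maze.sense(dir='south')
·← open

·→ stack.push(x='south')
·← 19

·→ maze.move(dir='south')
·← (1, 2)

·→ maze.sense(dir='south')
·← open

·→ stack.push(x='south')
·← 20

·→ maze.move(dir='south')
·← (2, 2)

·→ maze.sense(dir='east')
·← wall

·→ stack.pop()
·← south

·→ maze.move(dir='north')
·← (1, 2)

·→ maze.sense(dir='east')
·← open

·→ stack.push(x='east')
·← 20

·→ maze.move(dir='east')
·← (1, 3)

·→ maze.sense(dir='north')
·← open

·→ stack.push(x='north')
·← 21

·→ maze.move(dir='north')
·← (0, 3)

·→ maze.sense(dir='east')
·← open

·→ stack.push(x='east')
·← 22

·→ maze.move(dir='east')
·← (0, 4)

·→ maze.sense(dir='south')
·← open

·→ stack.push(x='south')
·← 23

·→ maze.move(dir='south')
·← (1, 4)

·→ maze.sense(dir='south')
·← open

·→ stack.push(x='south')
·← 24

·→ maze.move(dir='south')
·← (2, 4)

·→ maze.sense(dir='east')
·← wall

·→ stack.pop()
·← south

·→ maze.move(dir='north')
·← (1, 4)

·→ maze.sense(dir='east')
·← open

·→ stack.push(x='east')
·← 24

·→ maze.move(dir='east')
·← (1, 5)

·→ maze.sense(dir='north')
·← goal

·→ maze.move(dir='north')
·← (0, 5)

Answer: (0, 5)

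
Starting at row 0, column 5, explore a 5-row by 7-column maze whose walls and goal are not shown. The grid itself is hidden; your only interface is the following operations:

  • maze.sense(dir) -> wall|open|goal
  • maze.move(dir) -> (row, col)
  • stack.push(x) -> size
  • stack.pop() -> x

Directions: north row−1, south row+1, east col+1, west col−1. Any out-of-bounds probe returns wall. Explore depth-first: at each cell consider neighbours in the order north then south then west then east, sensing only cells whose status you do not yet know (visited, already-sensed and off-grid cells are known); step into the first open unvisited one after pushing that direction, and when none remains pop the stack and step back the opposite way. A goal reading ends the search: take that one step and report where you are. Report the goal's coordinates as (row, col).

[in] maze.sense dir: south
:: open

[in] stack.push x: south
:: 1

[in] maze.move dir: south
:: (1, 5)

[in] maze.sense dir: south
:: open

[in] stack.push x: south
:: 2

[in] maze.move dir: south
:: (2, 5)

[in] maze.sense dir: south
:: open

[in] stack.push x: south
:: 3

[in] maze.move dir: south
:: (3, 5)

[in] maze.sense dir: south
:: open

[in] stack.push x: south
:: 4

[in] maze.move dir: south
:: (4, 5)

[in] maze.sense dir: west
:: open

[in] stack.push x: west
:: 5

[in] maze.move dir: west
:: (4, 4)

[in] maze.sense dir: north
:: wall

[in] maze.sense dir: west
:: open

[in] stack.push x: west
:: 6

[in] maze.move dir: west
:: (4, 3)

[in] maze.sense dir: north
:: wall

[in] maze.sense dir: west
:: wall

[in] stack.pop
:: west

[in] maze.move dir: east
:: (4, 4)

[in] stack.pop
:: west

[in] maze.move dir: east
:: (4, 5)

[in] maze.sense dir: east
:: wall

[in] stack.pop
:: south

[in] maze.move dir: north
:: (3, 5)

[in] maze.sense dir: east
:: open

[in] stack.push x: east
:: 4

[in] maze.move dir: east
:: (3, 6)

[in] maze.sense dir: north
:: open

[in] stack.push x: north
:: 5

[in] maze.move dir: north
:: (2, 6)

[in] maze.sense dir: north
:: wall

[in] stack.pop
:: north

[in] maze.move dir: south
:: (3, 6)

[in] stack.pop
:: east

[in] maze.move dir: west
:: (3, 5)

[in] stack.pop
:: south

[in] maze.move dir: north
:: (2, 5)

[in] maze.sense dir: west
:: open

[in] stack.push x: west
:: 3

[in] maze.move dir: west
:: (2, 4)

[in] maze.sense dir: north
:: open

[in] stack.push x: north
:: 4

[in] maze.move dir: north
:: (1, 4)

[in] maze.sense dir: north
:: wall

[in] maze.sense dir: west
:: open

[in] stack.push x: west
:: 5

[in] maze.move dir: west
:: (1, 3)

[in] maze.sense dir: north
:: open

[in] stack.push x: north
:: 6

[in] maze.move dir: north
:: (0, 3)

[in] maze.sense dir: west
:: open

[in] stack.push x: west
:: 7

[in] maze.move dir: west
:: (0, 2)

[in] maze.sense dir: south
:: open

[in] stack.push x: south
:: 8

[in] maze.move dir: south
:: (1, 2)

[in] maze.sense dir: south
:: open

[in] stack.push x: south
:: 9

[in] maze.move dir: south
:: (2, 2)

[in] maze.sense dir: south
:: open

[in] stack.push x: south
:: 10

[in] maze.move dir: south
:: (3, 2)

[in] maze.sense dir: west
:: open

[in] stack.push x: west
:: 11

[in] maze.move dir: west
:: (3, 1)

[in] maze.sense dir: north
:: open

[in] stack.push x: north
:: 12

[in] maze.move dir: north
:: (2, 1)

[in] maze.sense dir: north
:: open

[in] stack.push x: north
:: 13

[in] maze.move dir: north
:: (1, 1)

[in] maze.sense dir: north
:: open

[in] stack.push x: north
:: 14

[in] maze.move dir: north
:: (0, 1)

[in] maze.sense dir: west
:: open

[in] stack.push x: west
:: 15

[in] maze.move dir: west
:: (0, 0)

[in] maze.sense dir: south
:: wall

[in] stack.pop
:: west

[in] maze.move dir: east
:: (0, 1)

[in] stack.pop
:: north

[in] maze.move dir: south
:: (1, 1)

[in] stack.pop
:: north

[in] maze.move dir: south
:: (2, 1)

[in] maze.sense dir: west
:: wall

[in] stack.pop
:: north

[in] maze.move dir: south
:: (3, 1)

[in] maze.sense dir: south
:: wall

[in] maze.sense dir: west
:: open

[in] stack.push x: west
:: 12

[in] maze.move dir: west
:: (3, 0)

[in] maze.sense dir: south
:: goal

[in] maze.move dir: south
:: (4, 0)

Answer: (4, 0)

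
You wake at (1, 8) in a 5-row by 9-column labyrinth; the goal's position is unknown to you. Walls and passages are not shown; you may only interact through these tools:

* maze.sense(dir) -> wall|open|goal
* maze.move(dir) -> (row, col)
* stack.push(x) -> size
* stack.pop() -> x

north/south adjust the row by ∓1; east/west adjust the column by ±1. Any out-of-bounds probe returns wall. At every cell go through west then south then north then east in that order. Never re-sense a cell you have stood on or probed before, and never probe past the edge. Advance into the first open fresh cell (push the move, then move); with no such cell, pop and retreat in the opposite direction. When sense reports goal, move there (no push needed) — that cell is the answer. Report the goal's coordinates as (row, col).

Then maze.sense on dir='west', and get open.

Calling stack.push on x='west', — result: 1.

I invoke maze.move on dir='west', giving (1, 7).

I call maze.sense on dir='west', yielding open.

Invoking stack.push on x='west', and get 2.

I use maze.move on dir='west', — result: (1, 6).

I use maze.sense on dir='west', : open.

Then stack.push on x='west', which returns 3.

Invoking maze.move on dir='west', giving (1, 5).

Next I call maze.sense on dir='west', and observe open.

Calling stack.push on x='west', giving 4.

Invoking maze.move on dir='west', and see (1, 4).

I call maze.sense on dir='west', giving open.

Next I call stack.push on x='west', and observe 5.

I invoke maze.move on dir='west', giving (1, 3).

I run maze.sense on dir='west', → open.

Using stack.push on x='west', giving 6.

Calling maze.move on dir='west', — result: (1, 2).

Now I run maze.sense on dir='west', and observe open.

I run stack.push on x='west', and get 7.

I invoke maze.move on dir='west', : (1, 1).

I try maze.sense on dir='west', and see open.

Then stack.push on x='west', and see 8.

Calling maze.move on dir='west', → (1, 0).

Then maze.sense on dir='south', : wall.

Next I call maze.sense on dir='north', — result: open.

Next I call stack.push on x='north', and see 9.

I run maze.move on dir='north', and observe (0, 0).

Then maze.sense on dir='east', which returns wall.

Now I run stack.pop, and observe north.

Calling maze.move on dir='south', → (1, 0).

Using stack.pop(), → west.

I call maze.move on dir='east', — result: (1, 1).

I try maze.sense on dir='south', → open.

Using stack.push on x='south', and get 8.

Using maze.move on dir='south', : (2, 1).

Using maze.sense on dir='south', yielding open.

Now I run stack.push on x='south', → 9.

I run maze.move on dir='south', and observe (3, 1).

I run maze.sense on dir='west', and get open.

I try stack.push on x='west', which returns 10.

I run maze.move on dir='west', giving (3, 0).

Using maze.sense on dir='south', : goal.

Then maze.move on dir='south', and see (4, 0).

Answer: (4, 0)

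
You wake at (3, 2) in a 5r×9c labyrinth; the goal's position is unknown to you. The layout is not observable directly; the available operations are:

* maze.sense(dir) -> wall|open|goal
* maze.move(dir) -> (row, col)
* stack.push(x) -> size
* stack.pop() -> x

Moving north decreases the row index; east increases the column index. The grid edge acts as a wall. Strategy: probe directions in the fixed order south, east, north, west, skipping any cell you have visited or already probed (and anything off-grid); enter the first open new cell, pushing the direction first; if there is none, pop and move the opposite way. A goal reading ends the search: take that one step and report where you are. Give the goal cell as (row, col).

// sense(dir→south) => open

// push(x→south) => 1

// move(dir→south) => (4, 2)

// sense(dir→east) => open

// push(x→east) => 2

// move(dir→east) => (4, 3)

// sense(dir→east) => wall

// sense(dir→north) => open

// push(x→north) => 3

// move(dir→north) => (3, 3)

// sense(dir→east) => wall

// sense(dir→north) => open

// push(x→north) => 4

// move(dir→north) => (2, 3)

// sense(dir→east) => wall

// sense(dir→north) => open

// push(x→north) => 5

// move(dir→north) => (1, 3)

// sense(dir→east) => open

// push(x→east) => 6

// move(dir→east) => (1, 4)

// sense(dir→east) => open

// push(x→east) => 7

// move(dir→east) => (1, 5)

// sense(dir→south) => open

// push(x→south) => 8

// move(dir→south) => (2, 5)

// sense(dir→south) => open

// push(x→south) => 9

// move(dir→south) => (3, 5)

// sense(dir→south) => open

// push(x→south) => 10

// move(dir→south) => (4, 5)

// sense(dir→east) => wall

// pop() => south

// move(dir→north) => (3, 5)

// sense(dir→east) => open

// push(x→east) => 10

// move(dir→east) => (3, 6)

// sense(dir→east) => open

// push(x→east) => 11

// move(dir→east) => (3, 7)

// sense(dir→south) => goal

// move(dir→south) => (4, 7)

Answer: (4, 7)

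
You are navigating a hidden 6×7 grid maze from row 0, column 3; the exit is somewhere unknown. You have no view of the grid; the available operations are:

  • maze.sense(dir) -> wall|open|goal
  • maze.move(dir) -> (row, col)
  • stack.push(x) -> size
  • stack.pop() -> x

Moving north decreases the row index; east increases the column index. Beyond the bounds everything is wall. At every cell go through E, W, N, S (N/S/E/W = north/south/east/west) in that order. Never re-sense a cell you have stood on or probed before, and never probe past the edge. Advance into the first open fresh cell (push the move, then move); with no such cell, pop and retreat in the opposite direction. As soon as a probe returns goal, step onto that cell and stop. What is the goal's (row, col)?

→ maze.sense(dir→east)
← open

→ stack.push(x→east)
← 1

→ maze.move(dir→east)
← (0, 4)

→ maze.sense(dir→east)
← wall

→ maze.sense(dir→south)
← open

→ stack.push(x→south)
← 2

→ maze.move(dir→south)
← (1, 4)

→ maze.sense(dir→east)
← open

→ stack.push(x→east)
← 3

→ maze.move(dir→east)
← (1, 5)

→ maze.sense(dir→east)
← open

→ stack.push(x→east)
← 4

→ maze.move(dir→east)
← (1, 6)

→ maze.sense(dir→north)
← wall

→ maze.sense(dir→south)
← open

→ stack.push(x→south)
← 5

→ maze.move(dir→south)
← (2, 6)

→ maze.sense(dir→west)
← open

→ stack.push(x→west)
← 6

→ maze.move(dir→west)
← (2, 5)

→ maze.sense(dir→west)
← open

→ stack.push(x→west)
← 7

→ maze.move(dir→west)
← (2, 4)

→ maze.sense(dir→west)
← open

→ stack.push(x→west)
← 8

→ maze.move(dir→west)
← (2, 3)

→ maze.sense(dir→west)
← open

→ stack.push(x→west)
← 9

→ maze.move(dir→west)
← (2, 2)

→ maze.sense(dir→west)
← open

→ stack.push(x→west)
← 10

→ maze.move(dir→west)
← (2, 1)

→ maze.sense(dir→west)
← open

→ stack.push(x→west)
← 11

→ maze.move(dir→west)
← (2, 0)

→ maze.sense(dir→north)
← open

→ stack.push(x→north)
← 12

→ maze.move(dir→north)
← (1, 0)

→ maze.sense(dir→east)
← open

→ stack.push(x→east)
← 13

→ maze.move(dir→east)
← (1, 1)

→ maze.sense(dir→east)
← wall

→ maze.sense(dir→north)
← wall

→ stack.pop()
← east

→ maze.move(dir→west)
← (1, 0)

→ maze.sense(dir→north)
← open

→ stack.push(x→north)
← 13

→ maze.move(dir→north)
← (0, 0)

→ stack.pop()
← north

→ maze.move(dir→south)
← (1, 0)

→ stack.pop()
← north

→ maze.move(dir→south)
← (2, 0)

→ maze.sense(dir→south)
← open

→ stack.push(x→south)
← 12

→ maze.move(dir→south)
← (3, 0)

→ maze.sense(dir→east)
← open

→ stack.push(x→east)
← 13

→ maze.move(dir→east)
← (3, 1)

→ maze.sense(dir→east)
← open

→ stack.push(x→east)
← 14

→ maze.move(dir→east)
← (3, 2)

→ maze.sense(dir→east)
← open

→ stack.push(x→east)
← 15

→ maze.move(dir→east)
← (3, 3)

→ maze.sense(dir→east)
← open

→ stack.push(x→east)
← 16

→ maze.move(dir→east)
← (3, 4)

→ maze.sense(dir→east)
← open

→ stack.push(x→east)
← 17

→ maze.move(dir→east)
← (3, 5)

→ maze.sense(dir→east)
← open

→ stack.push(x→east)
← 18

→ maze.move(dir→east)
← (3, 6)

→ maze.sense(dir→south)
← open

→ stack.push(x→south)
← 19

→ maze.move(dir→south)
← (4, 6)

→ maze.sense(dir→west)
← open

→ stack.push(x→west)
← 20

→ maze.move(dir→west)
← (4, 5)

→ maze.sense(dir→west)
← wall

→ maze.sense(dir→south)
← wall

→ stack.pop()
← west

→ maze.move(dir→east)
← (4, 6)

→ maze.sense(dir→south)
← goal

→ maze.move(dir→south)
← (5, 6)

Answer: (5, 6)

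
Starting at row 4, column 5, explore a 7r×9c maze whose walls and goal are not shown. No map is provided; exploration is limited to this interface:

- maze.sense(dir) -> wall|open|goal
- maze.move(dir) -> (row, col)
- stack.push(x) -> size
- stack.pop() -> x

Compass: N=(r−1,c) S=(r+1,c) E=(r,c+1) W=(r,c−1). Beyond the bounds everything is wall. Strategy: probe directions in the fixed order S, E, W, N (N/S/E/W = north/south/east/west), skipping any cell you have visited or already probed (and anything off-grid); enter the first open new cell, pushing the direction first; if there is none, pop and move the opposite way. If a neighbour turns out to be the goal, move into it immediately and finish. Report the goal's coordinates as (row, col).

$ maze.sense dir: south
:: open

$ stack.push x: south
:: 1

$ maze.move dir: south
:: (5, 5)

$ maze.sense dir: south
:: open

$ stack.push x: south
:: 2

$ maze.move dir: south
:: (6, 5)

$ maze.sense dir: east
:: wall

$ maze.sense dir: west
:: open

$ stack.push x: west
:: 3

$ maze.move dir: west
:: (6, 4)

$ maze.sense dir: west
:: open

$ stack.push x: west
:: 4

$ maze.move dir: west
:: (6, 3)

$ maze.sense dir: west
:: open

$ stack.push x: west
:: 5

$ maze.move dir: west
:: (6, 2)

$ maze.sense dir: west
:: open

$ stack.push x: west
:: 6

$ maze.move dir: west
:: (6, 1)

$ maze.sense dir: west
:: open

$ stack.push x: west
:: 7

$ maze.move dir: west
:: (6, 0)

$ maze.sense dir: north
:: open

$ stack.push x: north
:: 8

$ maze.move dir: north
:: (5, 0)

$ maze.sense dir: east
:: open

$ stack.push x: east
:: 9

$ maze.move dir: east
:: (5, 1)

$ maze.sense dir: east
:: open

$ stack.push x: east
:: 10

$ maze.move dir: east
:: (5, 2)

$ maze.sense dir: east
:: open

$ stack.push x: east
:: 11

$ maze.move dir: east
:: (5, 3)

$ maze.sense dir: east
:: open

$ stack.push x: east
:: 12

$ maze.move dir: east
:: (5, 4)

$ maze.sense dir: north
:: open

$ stack.push x: north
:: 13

$ maze.move dir: north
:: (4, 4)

$ maze.sense dir: west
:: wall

$ maze.sense dir: north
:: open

$ stack.push x: north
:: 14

$ maze.move dir: north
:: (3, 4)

$ maze.sense dir: east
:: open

$ stack.push x: east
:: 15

$ maze.move dir: east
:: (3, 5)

$ maze.sense dir: east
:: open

$ stack.push x: east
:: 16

$ maze.move dir: east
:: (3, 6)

$ maze.sense dir: south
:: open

$ stack.push x: south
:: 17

$ maze.move dir: south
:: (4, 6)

$ maze.sense dir: south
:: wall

$ maze.sense dir: east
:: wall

$ stack.pop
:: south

$ maze.move dir: north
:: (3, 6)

$ maze.sense dir: east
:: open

$ stack.push x: east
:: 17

$ maze.move dir: east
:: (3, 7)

$ maze.sense dir: east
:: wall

$ maze.sense dir: north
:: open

$ stack.push x: north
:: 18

$ maze.move dir: north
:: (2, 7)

$ maze.sense dir: east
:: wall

$ maze.sense dir: west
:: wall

$ maze.sense dir: north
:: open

$ stack.push x: north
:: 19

$ maze.move dir: north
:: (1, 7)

$ maze.sense dir: east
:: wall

$ maze.sense dir: west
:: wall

$ maze.sense dir: north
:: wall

$ stack.pop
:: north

$ maze.move dir: south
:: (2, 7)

$ stack.pop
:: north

$ maze.move dir: south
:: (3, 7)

$ stack.pop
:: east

$ maze.move dir: west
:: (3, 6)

$ stack.pop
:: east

$ maze.move dir: west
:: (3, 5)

$ maze.sense dir: north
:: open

$ stack.push x: north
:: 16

$ maze.move dir: north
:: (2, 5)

$ maze.sense dir: west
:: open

$ stack.push x: west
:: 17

$ maze.move dir: west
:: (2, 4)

$ maze.sense dir: west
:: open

$ stack.push x: west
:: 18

$ maze.move dir: west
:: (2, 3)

$ maze.sense dir: south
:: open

$ stack.push x: south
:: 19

$ maze.move dir: south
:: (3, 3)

$ maze.sense dir: west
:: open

$ stack.push x: west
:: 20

$ maze.move dir: west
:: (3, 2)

$ maze.sense dir: south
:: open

$ stack.push x: south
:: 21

$ maze.move dir: south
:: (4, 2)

$ maze.sense dir: west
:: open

$ stack.push x: west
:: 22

$ maze.move dir: west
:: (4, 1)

$ maze.sense dir: west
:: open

$ stack.push x: west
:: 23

$ maze.move dir: west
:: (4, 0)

$ maze.sense dir: north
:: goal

$ maze.move dir: north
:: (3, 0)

Answer: (3, 0)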